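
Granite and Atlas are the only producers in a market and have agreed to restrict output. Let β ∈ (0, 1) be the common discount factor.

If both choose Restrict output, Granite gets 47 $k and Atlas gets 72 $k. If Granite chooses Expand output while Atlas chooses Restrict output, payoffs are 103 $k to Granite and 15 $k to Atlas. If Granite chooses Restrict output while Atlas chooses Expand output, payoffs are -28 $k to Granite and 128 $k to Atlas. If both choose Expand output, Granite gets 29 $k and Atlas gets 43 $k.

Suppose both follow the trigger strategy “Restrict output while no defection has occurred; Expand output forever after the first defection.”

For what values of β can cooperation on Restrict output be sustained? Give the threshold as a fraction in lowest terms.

28/37

Granite: cooperation gives 47 each period; deviation gives 103 once then 29 forever.
  47/(1−β) ≥ 103 + 29β/(1−β) ⇒ β ≥ 56/74 = 28/37.
Atlas: cooperation gives 72 each period; deviation gives 128 once then 43 forever.
  β ≥ 56/85.
Both must hold, so the binding constraint is Granite's: β ≥ 28/37.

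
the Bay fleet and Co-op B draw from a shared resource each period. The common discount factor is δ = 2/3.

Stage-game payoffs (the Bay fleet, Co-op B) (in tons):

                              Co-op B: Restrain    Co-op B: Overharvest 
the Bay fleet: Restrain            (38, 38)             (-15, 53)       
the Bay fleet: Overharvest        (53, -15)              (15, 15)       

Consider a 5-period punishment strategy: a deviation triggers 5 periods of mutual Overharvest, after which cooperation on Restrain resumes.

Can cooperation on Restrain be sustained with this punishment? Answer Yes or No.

Yes

Comparing payoff streams over the 6 periods until play realigns: cooperate → 38(1+δ+…+δ^5); deviate → 53 + 15(δ+…+δ^5).
Cooperation is sustained iff (38−15)(δ+…+δ^5) ≥ 53−38.
δ+…+δ^5 = 2/3·(1−(2/3)^5)/(1−2/3) = 1.7366, and (53−38)/(38−15) = 0.6522.
1.7366 ≥ 0.6522, so cooperation is sustainable.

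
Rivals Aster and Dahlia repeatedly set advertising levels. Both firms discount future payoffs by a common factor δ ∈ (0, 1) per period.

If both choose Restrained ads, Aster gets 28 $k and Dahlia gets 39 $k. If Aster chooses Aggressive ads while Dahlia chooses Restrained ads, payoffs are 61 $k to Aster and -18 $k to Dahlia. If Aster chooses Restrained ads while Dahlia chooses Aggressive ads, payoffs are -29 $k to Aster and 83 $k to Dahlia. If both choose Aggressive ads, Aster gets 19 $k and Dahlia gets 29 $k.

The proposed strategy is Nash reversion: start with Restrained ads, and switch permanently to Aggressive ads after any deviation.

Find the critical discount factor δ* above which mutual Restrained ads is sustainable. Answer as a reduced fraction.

22/27

Aster: cooperation gives 28 each period; deviation gives 61 once then 19 forever.
  28/(1−δ) ≥ 61 + 19δ/(1−δ) ⇒ δ ≥ 33/42 = 11/14.
Dahlia: cooperation gives 39 each period; deviation gives 83 once then 29 forever.
  δ ≥ 44/54 = 22/27.
Both must hold, so the binding constraint is Dahlia's: δ ≥ 22/27.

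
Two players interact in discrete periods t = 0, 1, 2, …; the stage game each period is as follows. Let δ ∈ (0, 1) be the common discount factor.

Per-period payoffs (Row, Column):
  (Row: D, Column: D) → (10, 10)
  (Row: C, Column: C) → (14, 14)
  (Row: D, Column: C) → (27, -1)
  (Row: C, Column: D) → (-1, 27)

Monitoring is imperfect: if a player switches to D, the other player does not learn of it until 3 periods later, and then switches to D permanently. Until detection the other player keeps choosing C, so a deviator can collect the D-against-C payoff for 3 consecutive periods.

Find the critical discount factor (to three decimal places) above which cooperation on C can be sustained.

0.914

A deviator earns 27 for 3 periods, then 10 forever; cooperating earns 14 forever. Multiplying the IC by (1−δ):
14 ≥ 27(1−δ^3) + 10δ^3, so 17·δ^3 ≥ 13 and δ^3 ≥ 13/17.
δ ≥ (13/17)^(1/3) ≈ 0.914.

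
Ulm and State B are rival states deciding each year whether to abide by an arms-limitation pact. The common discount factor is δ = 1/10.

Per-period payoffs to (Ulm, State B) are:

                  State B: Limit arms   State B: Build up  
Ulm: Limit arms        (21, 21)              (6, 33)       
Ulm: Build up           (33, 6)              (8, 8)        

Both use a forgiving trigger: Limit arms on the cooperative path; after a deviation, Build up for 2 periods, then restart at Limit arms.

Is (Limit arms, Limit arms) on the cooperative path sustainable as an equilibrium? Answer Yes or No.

No

A one-shot deviation gives 33 now, then 8 for 2 periods, then back to 21.
Gain from deviating: (33−21) today; loss: (21−8) in each of the next 2 periods.
No-deviation condition: (21−8)(δ+…+δ^2) ≥ 33−21, i.e. δ+…+δ^2 ≥ 12/13.
At δ = 1/10: δ+…+δ^2 = 0.1100 < 0.9231.
So cooperation is not sustainable.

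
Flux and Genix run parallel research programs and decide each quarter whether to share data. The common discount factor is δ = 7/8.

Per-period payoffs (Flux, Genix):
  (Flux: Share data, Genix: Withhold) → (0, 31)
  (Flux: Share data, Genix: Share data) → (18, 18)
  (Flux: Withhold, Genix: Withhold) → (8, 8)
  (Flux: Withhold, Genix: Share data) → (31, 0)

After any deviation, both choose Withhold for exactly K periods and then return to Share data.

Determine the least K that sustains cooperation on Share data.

2

IC: δ(1−δ^K)/(1−δ) ≥ (31−18)/(18−8) = 13/10.
With δ = 7/8: need 1 − δ^K ≥ 13/10·(1−7/8)/(7/8), i.e. δ^K ≤ 0.8143.
Since (7/8)^1 = 0.8750 and (7/8)^2 = 0.7656, the smallest such K is 2.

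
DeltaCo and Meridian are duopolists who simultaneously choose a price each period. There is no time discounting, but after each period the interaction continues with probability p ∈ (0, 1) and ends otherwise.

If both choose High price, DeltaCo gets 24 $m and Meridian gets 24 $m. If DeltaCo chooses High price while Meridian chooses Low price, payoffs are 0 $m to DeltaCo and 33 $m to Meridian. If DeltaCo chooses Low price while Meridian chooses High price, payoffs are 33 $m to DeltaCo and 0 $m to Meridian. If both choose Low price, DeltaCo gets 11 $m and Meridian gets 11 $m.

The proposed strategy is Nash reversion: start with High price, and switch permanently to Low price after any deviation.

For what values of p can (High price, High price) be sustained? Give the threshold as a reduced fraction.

9/22

With no time discounting, the continuation probability p plays the role of the discount factor.
Grim-trigger IC: 24/(1−p) ≥ 33 + 11p/(1−p) ⇒ p ≥ (33−24)/(33−11) = 9/22.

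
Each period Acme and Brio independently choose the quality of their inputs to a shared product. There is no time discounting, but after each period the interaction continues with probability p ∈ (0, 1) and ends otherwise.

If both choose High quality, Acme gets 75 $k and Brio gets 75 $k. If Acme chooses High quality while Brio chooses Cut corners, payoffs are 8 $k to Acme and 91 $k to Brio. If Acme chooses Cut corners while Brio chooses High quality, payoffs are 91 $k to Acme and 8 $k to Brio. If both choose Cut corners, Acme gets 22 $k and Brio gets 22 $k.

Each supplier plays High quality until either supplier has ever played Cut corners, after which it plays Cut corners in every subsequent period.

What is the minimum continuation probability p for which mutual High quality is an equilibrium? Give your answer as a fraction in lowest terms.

16/69

With no time discounting, the continuation probability p plays the role of the discount factor.
Grim-trigger IC: 75/(1−p) ≥ 91 + 22p/(1−p) ⇒ p ≥ (91−75)/(91−22) = 16/69.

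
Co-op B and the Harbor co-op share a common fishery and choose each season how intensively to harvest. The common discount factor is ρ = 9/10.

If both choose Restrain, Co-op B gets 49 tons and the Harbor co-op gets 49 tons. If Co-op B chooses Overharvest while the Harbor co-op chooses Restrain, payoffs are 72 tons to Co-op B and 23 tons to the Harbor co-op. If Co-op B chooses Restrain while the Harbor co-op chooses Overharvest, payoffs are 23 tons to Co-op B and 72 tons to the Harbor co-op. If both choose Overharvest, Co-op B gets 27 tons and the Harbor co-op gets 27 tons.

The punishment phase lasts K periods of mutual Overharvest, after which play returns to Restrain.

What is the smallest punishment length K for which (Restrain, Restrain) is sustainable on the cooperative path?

No profitable deviation requires (49−27)(ρ+…+ρ^K) ≥ 72−49, i.e. ρ+…+ρ^K ≥ 23/22 ≈ 1.0455.
With ρ = 9/10, the partial sums are K=1: 0.9000, K=2: 1.7100.
K = 2 is the first length at which the sum reaches 1.0455.

2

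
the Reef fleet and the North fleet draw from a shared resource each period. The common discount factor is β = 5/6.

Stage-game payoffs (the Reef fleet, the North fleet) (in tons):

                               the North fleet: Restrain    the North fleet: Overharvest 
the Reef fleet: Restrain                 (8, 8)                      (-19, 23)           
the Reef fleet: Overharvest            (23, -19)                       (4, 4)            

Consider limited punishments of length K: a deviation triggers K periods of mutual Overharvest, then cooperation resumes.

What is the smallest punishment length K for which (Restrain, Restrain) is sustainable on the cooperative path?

8

IC: β(1−β^K)/(1−β) ≥ (23−8)/(8−4) = 15/4.
With β = 5/6: need 1 − β^K ≥ 15/4·(1−5/6)/(5/6), i.e. β^K ≤ 0.2500.
Since (5/6)^7 = 0.2791 and (5/6)^8 = 0.2326, the smallest such K is 8.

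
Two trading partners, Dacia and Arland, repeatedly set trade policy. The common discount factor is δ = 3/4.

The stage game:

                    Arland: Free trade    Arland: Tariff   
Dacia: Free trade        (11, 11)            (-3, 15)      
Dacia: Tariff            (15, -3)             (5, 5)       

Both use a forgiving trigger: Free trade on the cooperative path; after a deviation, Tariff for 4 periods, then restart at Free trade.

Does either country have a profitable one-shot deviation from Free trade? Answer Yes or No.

Comparing payoff streams over the 5 periods until play realigns: cooperate → 11(1+δ+…+δ^4); deviate → 15 + 5(δ+…+δ^4).
Cooperation is sustained iff (11−5)(δ+…+δ^4) ≥ 15−11.
δ+…+δ^4 = 3/4·(1−(3/4)^4)/(1−3/4) = 2.0508, and (15−11)/(11−5) = 0.6667.
2.0508 ≥ 0.6667, so cooperation is sustainable.

No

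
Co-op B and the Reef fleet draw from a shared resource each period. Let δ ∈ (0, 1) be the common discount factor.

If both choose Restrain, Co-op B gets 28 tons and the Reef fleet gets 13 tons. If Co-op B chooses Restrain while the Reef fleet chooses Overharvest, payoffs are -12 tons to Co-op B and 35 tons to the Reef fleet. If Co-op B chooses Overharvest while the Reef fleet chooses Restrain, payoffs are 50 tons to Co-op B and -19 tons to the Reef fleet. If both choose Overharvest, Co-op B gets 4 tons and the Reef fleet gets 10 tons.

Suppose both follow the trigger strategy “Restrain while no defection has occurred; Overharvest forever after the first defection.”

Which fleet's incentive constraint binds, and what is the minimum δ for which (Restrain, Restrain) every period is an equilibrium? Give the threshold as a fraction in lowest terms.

Co-op B's threshold: (50−28)/(50−4) = 11/23.
the Reef fleet's threshold: (35−13)/(35−10) = 22/25.
11/23 < 22/25, so the Reef fleet binds and δ* = 22/25.

the Reef fleet; δ ≥ 22/25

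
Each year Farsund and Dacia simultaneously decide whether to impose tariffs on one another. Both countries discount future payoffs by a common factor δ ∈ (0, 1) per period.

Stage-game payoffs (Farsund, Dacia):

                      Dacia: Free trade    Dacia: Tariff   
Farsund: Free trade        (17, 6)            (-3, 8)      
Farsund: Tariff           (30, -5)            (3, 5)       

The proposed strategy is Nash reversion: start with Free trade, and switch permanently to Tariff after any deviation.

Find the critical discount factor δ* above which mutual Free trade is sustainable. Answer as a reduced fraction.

For Farsund: deviation gain 30−17 = 13, per-period punishment loss 17−3 = 14. IC gives δ ≥ 13/27.
For Dacia: gain 2, loss 1 per period, so δ ≥ 2/3.
The tighter constraint is Dacia's, so cooperation needs δ ≥ 2/3.

2/3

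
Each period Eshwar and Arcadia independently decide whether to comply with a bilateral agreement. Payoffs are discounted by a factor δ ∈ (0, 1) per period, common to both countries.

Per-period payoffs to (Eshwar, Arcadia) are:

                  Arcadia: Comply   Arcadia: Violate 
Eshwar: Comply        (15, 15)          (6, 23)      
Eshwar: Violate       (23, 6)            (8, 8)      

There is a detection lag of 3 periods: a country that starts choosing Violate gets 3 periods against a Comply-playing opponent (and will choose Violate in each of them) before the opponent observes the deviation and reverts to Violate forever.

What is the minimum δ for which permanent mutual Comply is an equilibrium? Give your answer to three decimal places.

A deviator earns 23 for 3 periods, then 8 forever; cooperating earns 15 forever. Multiplying the IC by (1−δ):
15 ≥ 23(1−δ^3) + 8δ^3, so 15·δ^3 ≥ 8 and δ^3 ≥ 8/15.
δ ≥ (8/15)^(1/3) ≈ 0.811.

0.811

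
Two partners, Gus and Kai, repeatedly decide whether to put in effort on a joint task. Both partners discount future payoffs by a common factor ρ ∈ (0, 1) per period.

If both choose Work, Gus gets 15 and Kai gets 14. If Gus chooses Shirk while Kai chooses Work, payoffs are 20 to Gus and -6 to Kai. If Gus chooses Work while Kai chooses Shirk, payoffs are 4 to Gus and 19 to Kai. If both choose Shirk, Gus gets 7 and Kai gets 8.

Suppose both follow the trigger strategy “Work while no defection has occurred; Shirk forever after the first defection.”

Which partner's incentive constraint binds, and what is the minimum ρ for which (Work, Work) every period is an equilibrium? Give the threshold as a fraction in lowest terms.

Kai; ρ ≥ 5/11

For Gus: deviation gain 20−15 = 5, per-period punishment loss 15−7 = 8. IC gives ρ ≥ 5/13.
For Kai: gain 5, loss 6 per period, so ρ ≥ 5/11.
The tighter constraint is Kai's, so cooperation needs ρ ≥ 5/11.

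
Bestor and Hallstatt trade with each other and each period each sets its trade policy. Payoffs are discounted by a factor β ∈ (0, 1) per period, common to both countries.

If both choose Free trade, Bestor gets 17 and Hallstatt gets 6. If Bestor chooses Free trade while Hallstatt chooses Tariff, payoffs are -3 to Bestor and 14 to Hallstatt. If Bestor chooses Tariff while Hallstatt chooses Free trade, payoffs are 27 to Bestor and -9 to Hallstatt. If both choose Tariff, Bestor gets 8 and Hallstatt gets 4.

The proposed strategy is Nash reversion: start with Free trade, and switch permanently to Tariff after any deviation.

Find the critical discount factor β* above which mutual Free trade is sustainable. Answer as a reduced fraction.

For Bestor: deviation gain 27−17 = 10, per-period punishment loss 17−8 = 9. IC gives β ≥ 10/19.
For Hallstatt: gain 8, loss 2 per period, so β ≥ 8/10 = 4/5.
The tighter constraint is Hallstatt's, so cooperation needs β ≥ 4/5.

4/5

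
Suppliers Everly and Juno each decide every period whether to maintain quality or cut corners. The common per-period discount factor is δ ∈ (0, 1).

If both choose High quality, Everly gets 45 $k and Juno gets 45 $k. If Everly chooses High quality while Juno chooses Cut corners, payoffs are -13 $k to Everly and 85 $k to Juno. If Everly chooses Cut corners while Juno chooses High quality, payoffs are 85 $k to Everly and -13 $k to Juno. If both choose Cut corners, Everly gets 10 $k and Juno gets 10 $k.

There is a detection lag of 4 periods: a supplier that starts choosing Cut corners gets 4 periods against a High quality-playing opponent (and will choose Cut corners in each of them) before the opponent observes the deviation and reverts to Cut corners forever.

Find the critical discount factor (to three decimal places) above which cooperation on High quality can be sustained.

0.855

Deviating for the 4 undetected periods gains 85−45 = 40 per period over cooperation, then loses 45−10 = 35 per period forever once punishment starts.
Gain: 40(1 + δ + … + δ^3); loss: 35·δ^4/(1−δ).
No profitable deviation ⇔ 40(1−δ^4) ≤ 35·δ^4, i.e. δ^4 ≥ 40/(40+35) = 8/15.
Hence δ ≥ (8/15)^(1/4) ≈ 0.855.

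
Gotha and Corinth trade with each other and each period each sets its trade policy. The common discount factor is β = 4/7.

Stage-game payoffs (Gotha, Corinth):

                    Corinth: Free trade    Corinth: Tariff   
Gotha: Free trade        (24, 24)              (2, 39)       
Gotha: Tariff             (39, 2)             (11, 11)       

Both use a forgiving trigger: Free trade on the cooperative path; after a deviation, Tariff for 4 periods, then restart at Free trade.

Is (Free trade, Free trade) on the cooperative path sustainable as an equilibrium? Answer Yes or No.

A one-shot deviation gives 39 now, then 11 for 4 periods, then back to 24.
Gain from deviating: (39−24) today; loss: (24−11) in each of the next 4 periods.
No-deviation condition: (24−11)(β+…+β^4) ≥ 39−24, i.e. β+…+β^4 ≥ 15/13.
At β = 4/7: β+…+β^4 = 1.1912 ≥ 1.1538.
So cooperation is sustainable.

Yes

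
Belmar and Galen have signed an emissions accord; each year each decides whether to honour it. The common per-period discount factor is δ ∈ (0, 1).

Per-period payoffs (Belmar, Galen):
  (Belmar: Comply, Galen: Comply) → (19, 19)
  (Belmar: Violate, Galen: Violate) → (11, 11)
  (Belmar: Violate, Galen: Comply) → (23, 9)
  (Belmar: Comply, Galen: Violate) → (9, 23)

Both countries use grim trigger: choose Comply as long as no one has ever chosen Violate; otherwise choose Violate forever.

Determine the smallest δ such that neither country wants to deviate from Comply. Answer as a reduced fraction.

1/3

19/(1−δ) ≥ 23 + 11δ/(1−δ)
19 ≥ 23 − 12δ
δ ≥ 4/12 = 1/3.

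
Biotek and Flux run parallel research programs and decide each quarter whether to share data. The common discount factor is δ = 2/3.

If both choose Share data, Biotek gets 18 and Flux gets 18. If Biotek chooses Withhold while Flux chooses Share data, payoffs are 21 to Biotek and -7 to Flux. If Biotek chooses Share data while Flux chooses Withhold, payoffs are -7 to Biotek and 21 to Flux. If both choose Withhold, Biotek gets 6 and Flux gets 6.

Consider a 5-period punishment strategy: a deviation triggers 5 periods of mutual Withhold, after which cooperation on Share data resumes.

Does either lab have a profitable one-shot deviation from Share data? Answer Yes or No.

Comparing payoff streams over the 6 periods until play realigns: cooperate → 18(1+δ+…+δ^5); deviate → 21 + 6(δ+…+δ^5).
Cooperation is sustained iff (18−6)(δ+…+δ^5) ≥ 21−18.
δ+…+δ^5 = 2/3·(1−(2/3)^5)/(1−2/3) = 1.7366, and (21−18)/(18−6) = 0.2500.
1.7366 ≥ 0.2500, so cooperation is sustainable.

No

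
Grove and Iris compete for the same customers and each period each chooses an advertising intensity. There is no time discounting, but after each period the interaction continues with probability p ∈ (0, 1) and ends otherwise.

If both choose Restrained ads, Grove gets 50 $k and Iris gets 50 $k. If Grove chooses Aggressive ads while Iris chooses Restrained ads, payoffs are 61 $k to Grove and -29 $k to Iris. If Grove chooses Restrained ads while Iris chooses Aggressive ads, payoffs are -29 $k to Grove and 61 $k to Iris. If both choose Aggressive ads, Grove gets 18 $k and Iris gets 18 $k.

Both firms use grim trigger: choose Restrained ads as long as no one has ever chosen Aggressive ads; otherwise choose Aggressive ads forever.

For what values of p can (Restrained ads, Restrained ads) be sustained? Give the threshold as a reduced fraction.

11/43

With no time discounting, the continuation probability p plays the role of the discount factor.
Grim-trigger IC: 50/(1−p) ≥ 61 + 18p/(1−p) ⇒ p ≥ (61−50)/(61−18) = 11/43.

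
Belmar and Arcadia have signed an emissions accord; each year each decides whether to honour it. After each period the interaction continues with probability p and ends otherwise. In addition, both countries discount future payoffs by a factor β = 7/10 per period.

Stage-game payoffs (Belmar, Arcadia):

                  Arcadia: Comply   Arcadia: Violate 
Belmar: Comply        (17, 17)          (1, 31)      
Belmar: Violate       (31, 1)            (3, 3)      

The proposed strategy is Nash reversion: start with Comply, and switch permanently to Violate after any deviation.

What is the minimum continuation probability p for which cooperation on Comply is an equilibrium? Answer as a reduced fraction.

Expected continuation weight on next period's payoff is β·p = 7/10·p, which plays the role of the discount factor.
Cooperation requires 7/10·p ≥ (31−17)/(31−3) = 1/2, hence p ≥ 5/7.

5/7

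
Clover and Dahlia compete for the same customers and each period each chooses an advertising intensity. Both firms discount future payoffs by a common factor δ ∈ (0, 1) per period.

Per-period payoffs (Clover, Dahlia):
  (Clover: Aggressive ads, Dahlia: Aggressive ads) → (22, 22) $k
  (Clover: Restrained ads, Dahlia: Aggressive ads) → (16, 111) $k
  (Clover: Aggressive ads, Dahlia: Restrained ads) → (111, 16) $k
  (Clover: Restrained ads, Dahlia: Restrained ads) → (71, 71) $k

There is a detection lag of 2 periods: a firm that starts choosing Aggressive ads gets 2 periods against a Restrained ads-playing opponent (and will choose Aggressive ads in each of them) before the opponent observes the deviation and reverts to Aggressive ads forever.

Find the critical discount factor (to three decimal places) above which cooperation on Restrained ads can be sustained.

0.670

A deviator earns 111 for 2 periods, then 22 forever; cooperating earns 71 forever. Multiplying the IC by (1−δ):
71 ≥ 111(1−δ^2) + 22δ^2, so 89·δ^2 ≥ 40 and δ^2 ≥ 40/89.
δ ≥ (40/89)^(1/2) ≈ 0.670.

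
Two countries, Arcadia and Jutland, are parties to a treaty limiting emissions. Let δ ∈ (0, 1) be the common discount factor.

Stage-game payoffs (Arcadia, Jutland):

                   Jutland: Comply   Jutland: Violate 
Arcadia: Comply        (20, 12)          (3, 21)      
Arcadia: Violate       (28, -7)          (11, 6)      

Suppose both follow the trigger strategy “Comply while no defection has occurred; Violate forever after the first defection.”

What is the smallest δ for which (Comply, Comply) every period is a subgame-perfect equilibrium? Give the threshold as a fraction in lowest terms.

3/5

Arcadia's threshold: (28−20)/(28−11) = 8/17.
Jutland's threshold: (21−12)/(21−6) = 3/5.
8/17 < 3/5, so Jutland binds and δ* = 3/5.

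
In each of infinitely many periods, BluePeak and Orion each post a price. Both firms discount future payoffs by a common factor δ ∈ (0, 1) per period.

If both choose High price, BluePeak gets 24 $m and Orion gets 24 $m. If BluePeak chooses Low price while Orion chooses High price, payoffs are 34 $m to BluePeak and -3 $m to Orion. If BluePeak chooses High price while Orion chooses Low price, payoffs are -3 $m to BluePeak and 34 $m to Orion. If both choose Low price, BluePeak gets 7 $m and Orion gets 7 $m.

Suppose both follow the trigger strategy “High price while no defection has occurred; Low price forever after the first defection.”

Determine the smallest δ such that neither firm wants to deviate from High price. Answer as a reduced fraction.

Under grim trigger the critical discount factor is (T−C)/(T−P) with T = 34, C = 24, P = 7.
δ* = (34−24)/(34−7) = 10/27.

10/27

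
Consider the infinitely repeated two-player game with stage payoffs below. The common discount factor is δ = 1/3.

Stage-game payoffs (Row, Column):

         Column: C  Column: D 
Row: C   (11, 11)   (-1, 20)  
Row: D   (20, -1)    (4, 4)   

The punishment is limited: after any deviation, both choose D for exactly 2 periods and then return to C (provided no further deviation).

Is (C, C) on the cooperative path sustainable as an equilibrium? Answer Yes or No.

No

IC: δ+…+δ^2 ≥ (20−11)/(11−4) = 9/7.
At δ = 1/3: partial sum = 0.4444 < 1.2857. Cooperation not sustainable.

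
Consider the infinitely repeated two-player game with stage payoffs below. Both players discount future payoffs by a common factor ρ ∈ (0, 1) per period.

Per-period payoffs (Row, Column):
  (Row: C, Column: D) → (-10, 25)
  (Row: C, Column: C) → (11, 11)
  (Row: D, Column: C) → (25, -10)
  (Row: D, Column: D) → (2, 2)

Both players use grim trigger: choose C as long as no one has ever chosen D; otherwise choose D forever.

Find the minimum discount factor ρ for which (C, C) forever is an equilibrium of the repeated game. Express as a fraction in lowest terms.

11/(1−ρ) ≥ 25 + 2ρ/(1−ρ)
11 ≥ 25 − 23ρ
ρ ≥ 14/23.

14/23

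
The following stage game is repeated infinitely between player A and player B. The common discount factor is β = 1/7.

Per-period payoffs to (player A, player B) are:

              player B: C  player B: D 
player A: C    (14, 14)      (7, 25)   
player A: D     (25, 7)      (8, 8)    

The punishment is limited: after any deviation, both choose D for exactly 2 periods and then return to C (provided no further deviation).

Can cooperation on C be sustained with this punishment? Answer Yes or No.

IC: β+…+β^2 ≥ (25−14)/(14−8) = 11/6.
At β = 1/7: partial sum = 0.1633 < 1.8333. Cooperation not sustainable.

No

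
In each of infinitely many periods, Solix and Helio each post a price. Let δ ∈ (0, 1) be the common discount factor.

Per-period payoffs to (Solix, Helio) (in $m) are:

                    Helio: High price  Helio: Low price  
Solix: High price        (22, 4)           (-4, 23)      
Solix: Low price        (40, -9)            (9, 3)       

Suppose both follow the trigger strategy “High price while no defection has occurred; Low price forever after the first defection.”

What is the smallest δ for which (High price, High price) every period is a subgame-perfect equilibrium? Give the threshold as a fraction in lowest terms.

19/20

For Solix: deviation gain 40−22 = 18, per-period punishment loss 22−9 = 13. IC gives δ ≥ 18/31.
For Helio: gain 19, loss 1 per period, so δ ≥ 19/20.
The tighter constraint is Helio's, so cooperation needs δ ≥ 19/20.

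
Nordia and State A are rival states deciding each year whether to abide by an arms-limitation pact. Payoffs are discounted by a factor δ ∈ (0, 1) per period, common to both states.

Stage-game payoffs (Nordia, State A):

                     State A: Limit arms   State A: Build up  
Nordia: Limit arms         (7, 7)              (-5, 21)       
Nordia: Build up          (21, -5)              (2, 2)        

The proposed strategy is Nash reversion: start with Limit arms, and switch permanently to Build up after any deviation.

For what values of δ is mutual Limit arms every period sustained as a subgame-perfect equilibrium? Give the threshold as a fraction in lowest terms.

One-period gain from deviating is 21 − 7 = 14. The loss is 7 − 2 = 5 in every subsequent period, with present value 5·δ/(1−δ).
Deviation is unprofitable when 5·δ/(1−δ) ≥ 14, i.e. δ/(1−δ) ≥ 14/5.
Equivalently δ ≥ 14/(14+5) = 14/19.

14/19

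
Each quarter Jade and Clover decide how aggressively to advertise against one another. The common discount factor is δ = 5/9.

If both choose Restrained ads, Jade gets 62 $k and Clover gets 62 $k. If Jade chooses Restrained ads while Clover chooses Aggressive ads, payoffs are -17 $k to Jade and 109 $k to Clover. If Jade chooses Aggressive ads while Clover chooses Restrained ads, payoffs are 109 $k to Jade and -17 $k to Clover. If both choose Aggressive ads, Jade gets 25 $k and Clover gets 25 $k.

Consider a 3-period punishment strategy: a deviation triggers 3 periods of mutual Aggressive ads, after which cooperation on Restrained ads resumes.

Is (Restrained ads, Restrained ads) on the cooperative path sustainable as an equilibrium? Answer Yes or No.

No

Comparing payoff streams over the 4 periods until play realigns: cooperate → 62(1+δ+…+δ^3); deviate → 109 + 25(δ+…+δ^3).
Cooperation is sustained iff (62−25)(δ+…+δ^3) ≥ 109−62.
δ+…+δ^3 = 5/9·(1−(5/9)^3)/(1−5/9) = 1.0357, and (109−62)/(62−25) = 1.2703.
1.0357 < 1.2703, so cooperation is not sustainable.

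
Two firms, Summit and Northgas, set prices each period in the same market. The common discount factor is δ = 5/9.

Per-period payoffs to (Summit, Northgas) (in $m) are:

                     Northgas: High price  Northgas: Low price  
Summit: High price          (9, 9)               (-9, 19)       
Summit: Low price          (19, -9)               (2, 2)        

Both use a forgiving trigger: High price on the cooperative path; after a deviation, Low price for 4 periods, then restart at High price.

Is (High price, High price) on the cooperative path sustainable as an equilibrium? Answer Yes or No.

IC: δ+…+δ^4 ≥ (19−9)/(9−2) = 10/7.
At δ = 5/9: partial sum = 1.1309 < 1.4286. Cooperation not sustainable.

No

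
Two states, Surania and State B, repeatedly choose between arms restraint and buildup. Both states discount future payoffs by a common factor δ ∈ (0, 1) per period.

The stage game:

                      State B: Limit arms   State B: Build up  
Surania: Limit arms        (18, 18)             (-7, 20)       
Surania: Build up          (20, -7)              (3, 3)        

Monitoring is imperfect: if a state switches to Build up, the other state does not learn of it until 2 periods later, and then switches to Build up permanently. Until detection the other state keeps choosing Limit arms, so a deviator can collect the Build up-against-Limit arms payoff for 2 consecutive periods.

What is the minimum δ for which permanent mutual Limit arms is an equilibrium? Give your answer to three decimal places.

The best deviation is to choose Build up for all 2 undetected periods, earning 20 each, then 3 forever once detected.
Deviation value: 20(1−δ^2)/(1−δ) + 3δ^2/(1−δ); cooperation value: 18/(1−δ).
IC: 18 ≥ 20(1−δ^2) + 3δ^2 = 20 − 17δ^2.
So δ^2 ≥ 2/17, giving δ ≥ (2/17)^(1/2) ≈ 0.343.

0.343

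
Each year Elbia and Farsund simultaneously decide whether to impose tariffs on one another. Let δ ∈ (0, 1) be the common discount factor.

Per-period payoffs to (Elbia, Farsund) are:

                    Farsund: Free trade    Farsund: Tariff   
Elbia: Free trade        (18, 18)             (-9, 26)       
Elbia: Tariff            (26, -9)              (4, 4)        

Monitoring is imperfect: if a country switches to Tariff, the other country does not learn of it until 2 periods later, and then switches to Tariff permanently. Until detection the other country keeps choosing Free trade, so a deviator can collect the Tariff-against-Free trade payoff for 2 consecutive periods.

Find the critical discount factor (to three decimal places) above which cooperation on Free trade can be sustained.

A deviator earns 26 for 2 periods, then 4 forever; cooperating earns 18 forever. Multiplying the IC by (1−δ):
18 ≥ 26(1−δ^2) + 4δ^2, so 22·δ^2 ≥ 8 and δ^2 ≥ 4/11.
δ ≥ (4/11)^(1/2) ≈ 0.603.

0.603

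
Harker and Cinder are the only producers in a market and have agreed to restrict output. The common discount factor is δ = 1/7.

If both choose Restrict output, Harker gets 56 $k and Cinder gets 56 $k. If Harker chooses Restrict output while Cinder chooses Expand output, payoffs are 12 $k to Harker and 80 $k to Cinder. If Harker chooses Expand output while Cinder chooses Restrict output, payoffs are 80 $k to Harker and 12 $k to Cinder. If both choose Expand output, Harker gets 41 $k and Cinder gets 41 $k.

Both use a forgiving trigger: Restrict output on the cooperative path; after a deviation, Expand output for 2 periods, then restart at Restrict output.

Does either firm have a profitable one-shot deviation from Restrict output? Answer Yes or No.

Comparing payoff streams over the 3 periods until play realigns: cooperate → 56(1+δ+…+δ^2); deviate → 80 + 41(δ+…+δ^2).
Cooperation is sustained iff (56−41)(δ+…+δ^2) ≥ 80−56.
δ+…+δ^2 = 1/7·(1−(1/7)^2)/(1−1/7) = 0.1633, and (80−56)/(56−41) = 1.6000.
0.1633 < 1.6000, so cooperation is not sustainable.

Yes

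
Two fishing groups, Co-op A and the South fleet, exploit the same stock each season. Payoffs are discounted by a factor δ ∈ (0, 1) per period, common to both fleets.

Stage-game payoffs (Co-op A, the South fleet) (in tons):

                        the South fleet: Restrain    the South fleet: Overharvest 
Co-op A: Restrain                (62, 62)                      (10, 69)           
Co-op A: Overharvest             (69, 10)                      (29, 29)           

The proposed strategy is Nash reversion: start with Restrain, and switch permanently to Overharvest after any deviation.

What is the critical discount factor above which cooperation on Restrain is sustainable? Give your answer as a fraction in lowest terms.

One-period gain from deviating is 69 − 62 = 7. The loss is 62 − 29 = 33 in every subsequent period, with present value 33·δ/(1−δ).
Deviation is unprofitable when 33·δ/(1−δ) ≥ 7, i.e. δ/(1−δ) ≥ 7/33.
Equivalently δ ≥ 7/(7+33) = 7/40.

7/40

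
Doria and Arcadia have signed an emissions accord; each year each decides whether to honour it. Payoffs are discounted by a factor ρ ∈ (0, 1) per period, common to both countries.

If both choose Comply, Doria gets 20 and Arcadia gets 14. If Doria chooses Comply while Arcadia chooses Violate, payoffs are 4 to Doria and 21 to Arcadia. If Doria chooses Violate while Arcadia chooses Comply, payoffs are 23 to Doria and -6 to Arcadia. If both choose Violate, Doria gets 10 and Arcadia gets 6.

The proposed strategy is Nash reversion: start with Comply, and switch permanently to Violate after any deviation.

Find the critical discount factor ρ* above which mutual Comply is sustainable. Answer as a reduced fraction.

7/15

For Doria: deviation gain 23−20 = 3, per-period punishment loss 20−10 = 10. IC gives ρ ≥ 3/13.
For Arcadia: gain 7, loss 8 per period, so ρ ≥ 7/15.
The tighter constraint is Arcadia's, so cooperation needs ρ ≥ 7/15.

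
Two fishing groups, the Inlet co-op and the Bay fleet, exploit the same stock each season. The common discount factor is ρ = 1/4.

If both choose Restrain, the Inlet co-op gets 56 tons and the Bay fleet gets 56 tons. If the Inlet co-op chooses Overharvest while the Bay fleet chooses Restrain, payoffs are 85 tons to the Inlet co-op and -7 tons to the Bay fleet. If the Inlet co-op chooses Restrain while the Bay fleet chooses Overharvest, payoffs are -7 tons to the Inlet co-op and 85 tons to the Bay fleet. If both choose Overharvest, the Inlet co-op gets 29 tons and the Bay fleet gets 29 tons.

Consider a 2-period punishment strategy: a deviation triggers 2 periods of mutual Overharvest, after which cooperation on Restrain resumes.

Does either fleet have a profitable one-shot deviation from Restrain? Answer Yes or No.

Comparing payoff streams over the 3 periods until play realigns: cooperate → 56(1+ρ+…+ρ^2); deviate → 85 + 29(ρ+…+ρ^2).
Cooperation is sustained iff (56−29)(ρ+…+ρ^2) ≥ 85−56.
ρ+…+ρ^2 = 1/4·(1−(1/4)^2)/(1−1/4) = 0.3125, and (85−56)/(56−29) = 1.0741.
0.3125 < 1.0741, so cooperation is not sustainable.

Yes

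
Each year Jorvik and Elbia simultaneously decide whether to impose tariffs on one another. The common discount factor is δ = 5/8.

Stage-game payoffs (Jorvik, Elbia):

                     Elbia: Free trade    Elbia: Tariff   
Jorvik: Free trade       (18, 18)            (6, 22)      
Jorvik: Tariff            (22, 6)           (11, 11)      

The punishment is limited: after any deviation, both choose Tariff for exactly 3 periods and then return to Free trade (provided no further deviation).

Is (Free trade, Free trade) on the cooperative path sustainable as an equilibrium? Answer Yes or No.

IC: δ+…+δ^3 ≥ (22−18)/(18−11) = 4/7.
At δ = 5/8: partial sum = 1.2598 ≥ 0.5714. Cooperation sustainable.

Yes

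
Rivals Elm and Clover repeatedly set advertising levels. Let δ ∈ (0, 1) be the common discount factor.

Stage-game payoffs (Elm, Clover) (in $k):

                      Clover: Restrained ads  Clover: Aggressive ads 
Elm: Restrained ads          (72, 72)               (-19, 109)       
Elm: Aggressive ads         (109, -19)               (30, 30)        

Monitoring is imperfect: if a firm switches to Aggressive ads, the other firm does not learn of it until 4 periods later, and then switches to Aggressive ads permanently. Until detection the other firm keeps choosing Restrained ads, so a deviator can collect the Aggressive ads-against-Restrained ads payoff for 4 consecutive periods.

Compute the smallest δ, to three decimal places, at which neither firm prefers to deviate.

0.827

A deviator earns 109 for 4 periods, then 30 forever; cooperating earns 72 forever. Multiplying the IC by (1−δ):
72 ≥ 109(1−δ^4) + 30δ^4, so 79·δ^4 ≥ 37 and δ^4 ≥ 37/79.
δ ≥ (37/79)^(1/4) ≈ 0.827.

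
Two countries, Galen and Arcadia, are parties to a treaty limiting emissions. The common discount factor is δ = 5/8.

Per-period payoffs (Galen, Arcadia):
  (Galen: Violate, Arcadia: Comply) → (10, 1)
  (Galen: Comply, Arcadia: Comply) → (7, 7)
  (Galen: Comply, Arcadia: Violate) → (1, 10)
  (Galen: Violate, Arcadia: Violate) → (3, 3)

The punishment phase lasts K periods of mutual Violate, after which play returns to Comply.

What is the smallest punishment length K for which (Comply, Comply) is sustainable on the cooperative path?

2

IC: δ(1−δ^K)/(1−δ) ≥ (10−7)/(7−3) = 3/4.
With δ = 5/8: need 1 − δ^K ≥ 3/4·(1−5/8)/(5/8), i.e. δ^K ≤ 0.5500.
Since (5/8)^1 = 0.6250 and (5/8)^2 = 0.3906, the smallest such K is 2.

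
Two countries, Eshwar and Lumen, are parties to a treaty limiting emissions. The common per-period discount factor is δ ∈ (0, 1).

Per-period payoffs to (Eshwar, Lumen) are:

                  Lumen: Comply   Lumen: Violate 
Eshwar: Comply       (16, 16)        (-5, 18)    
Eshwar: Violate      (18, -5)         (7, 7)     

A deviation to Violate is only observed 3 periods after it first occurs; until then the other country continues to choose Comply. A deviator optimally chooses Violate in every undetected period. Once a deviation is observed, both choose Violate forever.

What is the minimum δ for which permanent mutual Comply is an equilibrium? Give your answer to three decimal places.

0.567

A deviator earns 18 for 3 periods, then 7 forever; cooperating earns 16 forever. Multiplying the IC by (1−δ):
16 ≥ 18(1−δ^3) + 7δ^3, so 11·δ^3 ≥ 2 and δ^3 ≥ 2/11.
δ ≥ (2/11)^(1/3) ≈ 0.567.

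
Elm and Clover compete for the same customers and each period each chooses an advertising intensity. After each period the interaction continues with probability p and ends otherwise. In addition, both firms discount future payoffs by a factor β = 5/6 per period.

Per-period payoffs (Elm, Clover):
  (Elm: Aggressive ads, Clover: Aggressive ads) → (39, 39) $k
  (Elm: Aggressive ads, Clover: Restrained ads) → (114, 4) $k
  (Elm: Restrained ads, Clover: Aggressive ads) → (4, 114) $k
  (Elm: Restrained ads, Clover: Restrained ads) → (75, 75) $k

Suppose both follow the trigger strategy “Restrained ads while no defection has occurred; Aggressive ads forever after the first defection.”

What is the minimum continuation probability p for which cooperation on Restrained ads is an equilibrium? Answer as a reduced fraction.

With continuation probability p and discount β, the effective per-period discount factor is βp.
Grim-trigger IC: βp ≥ (114−75)/(114−39) = 13/25.
So p ≥ (13/25)/(5/6) = 78/125.

78/125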